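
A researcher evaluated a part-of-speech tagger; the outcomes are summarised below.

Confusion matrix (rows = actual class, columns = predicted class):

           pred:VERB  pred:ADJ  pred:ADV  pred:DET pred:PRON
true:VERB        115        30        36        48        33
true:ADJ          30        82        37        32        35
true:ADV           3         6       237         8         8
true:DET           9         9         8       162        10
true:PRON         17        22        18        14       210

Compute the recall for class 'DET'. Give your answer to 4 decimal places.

Treat 'DET' as positive and all other classes as negative.
recall = TP/(TP+FN).
DET: TP=162, FN=9+9+8+10=36 → 162/198 = 0.81818

0.8182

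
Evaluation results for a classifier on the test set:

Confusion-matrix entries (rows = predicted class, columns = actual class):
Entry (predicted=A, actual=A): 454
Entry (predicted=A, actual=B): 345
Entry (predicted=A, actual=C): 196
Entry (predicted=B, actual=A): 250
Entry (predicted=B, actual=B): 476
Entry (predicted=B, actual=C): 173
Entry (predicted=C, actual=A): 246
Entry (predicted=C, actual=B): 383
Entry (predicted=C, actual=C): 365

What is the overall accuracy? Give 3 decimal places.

Accuracy = trace / total = (454+476+365=1295) / 2888 = 1295/2888 = 0.448

0.448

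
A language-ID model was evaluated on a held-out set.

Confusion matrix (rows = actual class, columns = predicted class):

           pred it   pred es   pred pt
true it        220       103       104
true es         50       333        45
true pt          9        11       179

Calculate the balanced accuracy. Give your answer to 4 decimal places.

Balanced accuracy = mean of per-class recall.
  it: recall = 220/427 = 0.51522
  es: recall = 333/428 = 0.77804
  pt: recall = 179/199 = 0.89950
Mean = (0.51522 + 0.77804 + 0.89950) / 3 = 0.7309

0.7309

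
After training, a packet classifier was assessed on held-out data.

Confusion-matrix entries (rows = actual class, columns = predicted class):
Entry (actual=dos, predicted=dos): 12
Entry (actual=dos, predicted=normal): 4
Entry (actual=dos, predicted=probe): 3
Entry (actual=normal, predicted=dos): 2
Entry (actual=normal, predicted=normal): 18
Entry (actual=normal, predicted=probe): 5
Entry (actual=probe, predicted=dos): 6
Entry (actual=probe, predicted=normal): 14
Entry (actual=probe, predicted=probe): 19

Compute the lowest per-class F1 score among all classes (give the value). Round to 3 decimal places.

Per-class F1 score (2·TP/(2·TP+FP+FN)):
  dos: TP=12, FP=2+6=8, FN=4+3=7 → 24/39 = 0.6154
  normal: TP=18, FP=4+14=18, FN=2+5=7 → 36/61 = 0.5902
  probe: TP=19, FP=3+5=8, FN=6+14=20 → 38/66 = 0.5758
Lowest is class 'probe' with F1 score = 0.576.

0.576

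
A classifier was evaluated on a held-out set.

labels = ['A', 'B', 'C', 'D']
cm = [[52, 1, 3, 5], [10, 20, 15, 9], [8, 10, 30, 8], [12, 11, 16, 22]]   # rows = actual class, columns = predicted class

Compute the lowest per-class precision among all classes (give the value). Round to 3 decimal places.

Per-class precision (TP/(TP+FP)):
  A: TP=52, FP=10+8+12=30 → 52/82 = 0.6341
  B: TP=20, FP=1+10+11=22 → 20/42 = 0.4762
  C: TP=30, FP=3+15+16=34 → 30/64 = 0.4688
  D: TP=22, FP=5+9+8=22 → 22/44 = 0.5000
Lowest is class 'C' with precision = 0.469.

0.469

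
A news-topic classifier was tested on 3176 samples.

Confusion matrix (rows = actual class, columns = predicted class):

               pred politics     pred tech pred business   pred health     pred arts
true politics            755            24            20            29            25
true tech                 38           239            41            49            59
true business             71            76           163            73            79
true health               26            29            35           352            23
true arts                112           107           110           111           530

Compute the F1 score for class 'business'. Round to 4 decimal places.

F1 score = 2·TP/(2·TP+FP+FN).
business: TP=163, FP=20+41+35+110=206, FN=71+76+73+79=299 → 326/831 = 0.39230

0.3923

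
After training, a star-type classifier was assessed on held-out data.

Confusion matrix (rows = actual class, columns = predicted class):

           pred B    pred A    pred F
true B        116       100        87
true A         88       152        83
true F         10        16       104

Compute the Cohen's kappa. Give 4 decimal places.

0.2450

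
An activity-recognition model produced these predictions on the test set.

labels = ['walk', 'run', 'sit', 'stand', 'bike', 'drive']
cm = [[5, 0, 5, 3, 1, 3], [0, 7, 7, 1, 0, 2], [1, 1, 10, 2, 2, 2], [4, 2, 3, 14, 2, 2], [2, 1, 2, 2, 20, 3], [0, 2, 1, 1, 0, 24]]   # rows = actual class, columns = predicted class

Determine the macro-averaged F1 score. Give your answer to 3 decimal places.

Per-class F1 score (2·TP/(2·TP+FP+FN)):
  walk: TP=5, FP=0+1+4+2+0=7, FN=0+5+3+1+3=12 → 10/29 = 0.3448
  run: TP=7, FP=0+1+2+1+2=6, FN=0+7+1+0+2=10 → 14/30 = 0.4667
  sit: TP=10, FP=5+7+3+2+1=18, FN=1+1+2+2+2=8 → 20/46 = 0.4348
  stand: TP=14, FP=3+1+2+2+1=9, FN=4+2+3+2+2=13 → 28/50 = 0.5600
  bike: TP=20, FP=1+0+2+2+0=5, FN=2+1+2+2+3=10 → 40/55 = 0.7273
  drive: TP=24, FP=3+2+2+2+3=12, FN=0+2+1+1+0=4 → 48/64 = 0.7500
Macro-F1 score = mean = (0.3448 + 0.4667 + 0.4348 + 0.5600 + 0.7273 + 0.7500) / 6 = 0.547

0.547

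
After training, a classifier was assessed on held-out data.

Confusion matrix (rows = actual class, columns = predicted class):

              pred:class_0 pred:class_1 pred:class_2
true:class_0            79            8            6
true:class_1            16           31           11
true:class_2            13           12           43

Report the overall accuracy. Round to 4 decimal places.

Accuracy = trace / total = (79+31+43=153) / 219 = 153/219 = 0.6986

0.6986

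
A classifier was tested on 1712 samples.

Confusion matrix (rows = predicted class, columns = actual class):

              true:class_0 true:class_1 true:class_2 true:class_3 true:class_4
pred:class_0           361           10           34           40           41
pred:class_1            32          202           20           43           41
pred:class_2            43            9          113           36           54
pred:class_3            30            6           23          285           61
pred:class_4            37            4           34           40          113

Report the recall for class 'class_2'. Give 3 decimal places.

0.504

Take TP from the diagonal, FP from the rest of the 'class_2' prediction marginal, FN from the rest of the 'class_2' actual marginal.
recall = TP/(TP+FN).
class_2: TP=113, FN=34+20+23+34=111 → 113/224 = 0.5045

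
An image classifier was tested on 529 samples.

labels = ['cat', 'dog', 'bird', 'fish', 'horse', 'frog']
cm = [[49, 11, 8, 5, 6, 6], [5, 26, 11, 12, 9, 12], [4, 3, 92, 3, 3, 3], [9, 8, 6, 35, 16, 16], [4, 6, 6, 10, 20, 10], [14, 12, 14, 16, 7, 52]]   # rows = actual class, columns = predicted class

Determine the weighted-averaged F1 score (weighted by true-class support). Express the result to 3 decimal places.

Per-class F1 score (2·TP/(2·TP+FP+FN)):
  cat: TP=49, FP=5+4+9+4+14=36, FN=11+8+5+6+6=36 → 98/170 = 0.5765
  dog: TP=26, FP=11+3+8+6+12=40, FN=5+11+12+9+12=49 → 52/141 = 0.3688
  bird: TP=92, FP=8+11+6+6+14=45, FN=4+3+3+3+3=16 → 184/245 = 0.7510
  fish: TP=35, FP=5+12+3+10+16=46, FN=9+8+6+16+16=55 → 70/171 = 0.4094
  horse: TP=20, FP=6+9+3+16+7=41, FN=4+6+6+10+10=36 → 40/117 = 0.3419
  frog: TP=52, FP=6+12+3+16+10=47, FN=14+12+14+16+7=63 → 104/214 = 0.4860
Weighted-F1 score = Σ (supportᵢ/N)·F1 scoreᵢ with N=529: (85/529)·0.5765 + (75/529)·0.3688 + (108/529)·0.7510 + (90/529)·0.4094 + (56/529)·0.3419 + (115/529)·0.4860 = 0.510

0.510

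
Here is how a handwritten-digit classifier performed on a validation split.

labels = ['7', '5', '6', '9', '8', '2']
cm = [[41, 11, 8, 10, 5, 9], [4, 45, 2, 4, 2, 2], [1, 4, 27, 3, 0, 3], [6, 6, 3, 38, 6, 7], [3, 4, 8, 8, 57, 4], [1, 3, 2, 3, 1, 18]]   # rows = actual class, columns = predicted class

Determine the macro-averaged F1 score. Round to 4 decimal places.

0.6166

Per-class F1 score (2·TP/(2·TP+FP+FN)):
  7: TP=41, FP=4+1+6+3+1=15, FN=11+8+10+5+9=43 → 82/140 = 0.58571
  5: TP=45, FP=11+4+6+4+3=28, FN=4+2+4+2+2=14 → 90/132 = 0.68182
  6: TP=27, FP=8+2+3+8+2=23, FN=1+4+3+0+3=11 → 54/88 = 0.61364
  9: TP=38, FP=10+4+3+8+3=28, FN=6+6+3+6+7=28 → 76/132 = 0.57576
  8: TP=57, FP=5+2+0+6+1=14, FN=3+4+8+8+4=27 → 114/155 = 0.73548
  2: TP=18, FP=9+2+3+7+4=25, FN=1+3+2+3+1=10 → 36/71 = 0.50704
Macro-F1 score = mean = (0.58571 + 0.68182 + 0.61364 + 0.57576 + 0.73548 + 0.50704) / 6 = 0.6166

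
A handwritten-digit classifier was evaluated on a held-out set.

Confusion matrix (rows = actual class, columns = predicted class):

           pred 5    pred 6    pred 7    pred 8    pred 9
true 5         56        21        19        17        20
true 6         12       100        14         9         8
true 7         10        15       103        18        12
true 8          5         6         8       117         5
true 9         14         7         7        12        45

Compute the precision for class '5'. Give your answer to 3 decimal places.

0.577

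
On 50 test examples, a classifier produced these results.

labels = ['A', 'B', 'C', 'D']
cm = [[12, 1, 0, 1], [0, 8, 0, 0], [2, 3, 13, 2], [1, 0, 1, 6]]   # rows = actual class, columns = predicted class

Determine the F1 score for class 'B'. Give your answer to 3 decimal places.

0.800

Treat 'B' as positive and all other classes as negative.
F1 score = 2·TP/(2·TP+FP+FN).
B: TP=8, FP=1+3+0=4, FN=0+0+0=0 → 16/20 = 0.8000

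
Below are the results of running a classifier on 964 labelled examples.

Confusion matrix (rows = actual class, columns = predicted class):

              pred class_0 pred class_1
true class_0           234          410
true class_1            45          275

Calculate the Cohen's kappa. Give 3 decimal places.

Observed agreement pₒ = trace/N = 509/964 = 0.5280
Expected agreement pₑ = Σ (rowᵢ·colᵢ)/N² = (644·279 + 320·685)/964² = 0.4292
κ = (pₒ − pₑ)/(1 − pₑ) = (0.5280 − 0.4292)/(1 − 0.4292) = 0.173

0.173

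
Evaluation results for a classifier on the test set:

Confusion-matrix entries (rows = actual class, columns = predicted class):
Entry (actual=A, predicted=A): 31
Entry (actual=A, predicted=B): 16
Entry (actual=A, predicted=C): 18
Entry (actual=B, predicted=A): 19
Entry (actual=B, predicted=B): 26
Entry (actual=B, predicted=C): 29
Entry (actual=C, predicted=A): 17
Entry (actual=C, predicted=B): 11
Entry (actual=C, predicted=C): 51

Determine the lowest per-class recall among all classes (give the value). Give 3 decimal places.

0.351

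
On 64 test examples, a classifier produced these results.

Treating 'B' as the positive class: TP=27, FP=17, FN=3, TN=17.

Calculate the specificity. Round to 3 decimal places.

0.500

Specificity = TN/(TN+FP) = 17/(17+17) = 0.500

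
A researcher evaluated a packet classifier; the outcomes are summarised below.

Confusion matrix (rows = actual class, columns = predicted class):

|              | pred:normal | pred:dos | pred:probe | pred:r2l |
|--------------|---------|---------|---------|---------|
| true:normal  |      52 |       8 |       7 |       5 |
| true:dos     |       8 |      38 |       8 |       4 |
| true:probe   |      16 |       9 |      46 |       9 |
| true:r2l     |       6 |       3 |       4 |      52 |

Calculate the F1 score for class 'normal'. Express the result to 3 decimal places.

One-vs-rest for 'normal': TP = diagonal; FP = other classes predicted 'normal'; FN = 'normal' predicted as other.
F1 score = 2·TP/(2·TP+FP+FN).
normal: TP=52, FP=8+16+6=30, FN=8+7+5=20 → 104/154 = 0.6753

0.675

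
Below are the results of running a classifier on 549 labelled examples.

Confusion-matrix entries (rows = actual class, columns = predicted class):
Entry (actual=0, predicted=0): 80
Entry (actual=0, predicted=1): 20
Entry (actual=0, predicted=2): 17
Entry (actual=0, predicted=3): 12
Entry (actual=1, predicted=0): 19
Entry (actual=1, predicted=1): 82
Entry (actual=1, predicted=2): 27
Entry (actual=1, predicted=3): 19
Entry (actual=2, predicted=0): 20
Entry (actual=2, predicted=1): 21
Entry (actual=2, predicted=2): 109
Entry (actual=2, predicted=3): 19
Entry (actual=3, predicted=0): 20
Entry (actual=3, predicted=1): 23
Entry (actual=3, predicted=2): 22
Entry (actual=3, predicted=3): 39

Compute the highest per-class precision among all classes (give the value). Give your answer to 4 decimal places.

0.6229

Per-class precision (TP/(TP+FP)):
  0: TP=80, FP=19+20+20=59 → 80/139 = 0.57554
  1: TP=82, FP=20+21+23=64 → 82/146 = 0.56164
  2: TP=109, FP=17+27+22=66 → 109/175 = 0.62286
  3: TP=39, FP=12+19+19=50 → 39/89 = 0.43820
Highest is class '2' with precision = 0.6229.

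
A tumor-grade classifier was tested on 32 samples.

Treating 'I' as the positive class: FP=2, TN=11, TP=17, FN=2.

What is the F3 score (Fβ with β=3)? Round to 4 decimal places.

0.8947

Fβ = (1+β²)·TP / ((1+β²)·TP + β²·FN + FP), with β²=9
= 10·17 / (10·17 + 9·2 + 2) = 0.8947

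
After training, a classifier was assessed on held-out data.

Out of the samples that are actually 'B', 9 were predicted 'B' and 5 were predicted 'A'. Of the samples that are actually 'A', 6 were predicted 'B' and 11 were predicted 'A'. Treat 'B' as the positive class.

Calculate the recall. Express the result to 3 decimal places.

0.643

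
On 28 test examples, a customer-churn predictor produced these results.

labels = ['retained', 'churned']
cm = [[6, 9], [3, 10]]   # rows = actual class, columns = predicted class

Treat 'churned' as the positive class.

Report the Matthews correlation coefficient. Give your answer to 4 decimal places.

0.1807

MCC = (TP·TN − FP·FN) / √((TP+FP)(TP+FN)(TN+FP)(TN+FN))
Numerator = 10·6 − 9·3 = 33
Denominator = √(19·13·15·9) = √33345 = 182.6061
MCC = 33 / 182.6061 = 0.1807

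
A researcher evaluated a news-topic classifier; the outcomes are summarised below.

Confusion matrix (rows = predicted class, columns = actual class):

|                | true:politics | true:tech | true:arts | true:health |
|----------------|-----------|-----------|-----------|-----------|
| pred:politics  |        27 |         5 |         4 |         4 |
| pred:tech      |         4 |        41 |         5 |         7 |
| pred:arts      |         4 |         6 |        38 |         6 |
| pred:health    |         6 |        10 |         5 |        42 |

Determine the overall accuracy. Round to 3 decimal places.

Accuracy = trace / total = (27+41+38+42=148) / 214 = 148/214 = 0.692

0.692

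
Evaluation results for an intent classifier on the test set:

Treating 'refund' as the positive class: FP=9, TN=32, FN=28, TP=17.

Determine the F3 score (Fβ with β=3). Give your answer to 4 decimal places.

0.3944

Fβ = (1+β²)·TP / ((1+β²)·TP + β²·FN + FP), with β²=9
= 10·17 / (10·17 + 9·28 + 9) = 0.3944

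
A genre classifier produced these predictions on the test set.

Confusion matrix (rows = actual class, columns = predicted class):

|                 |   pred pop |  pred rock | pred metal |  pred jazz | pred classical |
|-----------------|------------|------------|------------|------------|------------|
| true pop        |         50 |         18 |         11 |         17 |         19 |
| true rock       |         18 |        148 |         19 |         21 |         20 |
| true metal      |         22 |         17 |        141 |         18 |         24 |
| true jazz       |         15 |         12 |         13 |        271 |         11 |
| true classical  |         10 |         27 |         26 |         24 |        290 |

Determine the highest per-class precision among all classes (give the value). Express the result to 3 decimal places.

Per-class precision (TP/(TP+FP)):
  pop: TP=50, FP=18+22+15+10=65 → 50/115 = 0.4348
  rock: TP=148, FP=18+17+12+27=74 → 148/222 = 0.6667
  metal: TP=141, FP=11+19+13+26=69 → 141/210 = 0.6714
  jazz: TP=271, FP=17+21+18+24=80 → 271/351 = 0.7721
  classical: TP=290, FP=19+20+24+11=74 → 290/364 = 0.7967
Highest is class 'classical' with precision = 0.797.

0.797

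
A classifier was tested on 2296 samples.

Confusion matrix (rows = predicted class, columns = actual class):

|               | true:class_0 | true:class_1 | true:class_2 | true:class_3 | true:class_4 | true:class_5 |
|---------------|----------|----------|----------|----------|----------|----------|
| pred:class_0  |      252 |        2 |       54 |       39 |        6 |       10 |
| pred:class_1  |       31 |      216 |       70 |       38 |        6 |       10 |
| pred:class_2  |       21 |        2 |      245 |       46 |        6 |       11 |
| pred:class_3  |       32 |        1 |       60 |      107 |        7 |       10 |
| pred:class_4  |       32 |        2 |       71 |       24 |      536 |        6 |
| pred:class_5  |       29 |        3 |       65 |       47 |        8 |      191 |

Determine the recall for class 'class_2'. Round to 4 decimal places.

One-vs-rest for 'class_2': TP = diagonal; FP = other classes predicted 'class_2'; FN = 'class_2' predicted as other.
recall = TP/(TP+FN).
class_2: TP=245, FN=54+70+60+71+65=320 → 245/565 = 0.43363

0.4336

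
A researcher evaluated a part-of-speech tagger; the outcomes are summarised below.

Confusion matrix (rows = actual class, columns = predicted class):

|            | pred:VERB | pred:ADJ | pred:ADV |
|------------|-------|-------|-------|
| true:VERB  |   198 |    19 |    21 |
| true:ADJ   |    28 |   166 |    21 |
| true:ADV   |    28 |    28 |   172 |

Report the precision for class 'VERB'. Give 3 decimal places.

precision = TP/(TP+FP).
VERB: TP=198, FP=28+28=56 → 198/254 = 0.7795

0.780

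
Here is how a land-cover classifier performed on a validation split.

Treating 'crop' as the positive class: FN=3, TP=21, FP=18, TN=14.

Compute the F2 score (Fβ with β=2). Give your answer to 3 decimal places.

Fβ = (1+β²)·TP / ((1+β²)·TP + β²·FN + FP), with β²=4
= 5·21 / (5·21 + 4·3 + 18) = 0.778

0.778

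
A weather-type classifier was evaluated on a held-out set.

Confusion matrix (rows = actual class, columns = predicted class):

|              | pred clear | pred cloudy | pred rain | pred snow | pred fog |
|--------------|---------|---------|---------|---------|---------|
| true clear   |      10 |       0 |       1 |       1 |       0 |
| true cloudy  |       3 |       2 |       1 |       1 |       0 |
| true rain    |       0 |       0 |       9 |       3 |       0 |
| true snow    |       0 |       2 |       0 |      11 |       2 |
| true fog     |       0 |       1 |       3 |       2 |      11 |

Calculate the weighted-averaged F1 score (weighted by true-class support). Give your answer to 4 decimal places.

0.6779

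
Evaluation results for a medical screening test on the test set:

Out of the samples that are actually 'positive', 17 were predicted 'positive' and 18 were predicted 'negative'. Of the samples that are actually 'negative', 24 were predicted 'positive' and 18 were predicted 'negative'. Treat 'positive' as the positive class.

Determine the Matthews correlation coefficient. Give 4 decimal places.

-0.0855

MCC = (TP·TN − FP·FN) / √((TP+FP)(TP+FN)(TN+FP)(TN+FN))
Numerator = 17·18 − 24·18 = -126
Denominator = √(41·35·42·36) = √2169720 = 1472.9969
MCC = -126 / 1472.9969 = -0.0855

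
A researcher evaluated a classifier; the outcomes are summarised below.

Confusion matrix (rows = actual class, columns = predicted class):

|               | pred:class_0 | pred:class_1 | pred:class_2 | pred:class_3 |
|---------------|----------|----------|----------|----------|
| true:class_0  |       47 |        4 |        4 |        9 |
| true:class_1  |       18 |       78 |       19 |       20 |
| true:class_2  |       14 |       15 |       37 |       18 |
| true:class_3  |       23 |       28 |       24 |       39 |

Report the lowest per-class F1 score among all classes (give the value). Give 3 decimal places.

Per-class F1 score (2·TP/(2·TP+FP+FN)):
  class_0: TP=47, FP=18+14+23=55, FN=4+4+9=17 → 94/166 = 0.5663
  class_1: TP=78, FP=4+15+28=47, FN=18+19+20=57 → 156/260 = 0.6000
  class_2: TP=37, FP=4+19+24=47, FN=14+15+18=47 → 74/168 = 0.4405
  class_3: TP=39, FP=9+20+18=47, FN=23+28+24=75 → 78/200 = 0.3900
Lowest is class 'class_3' with F1 score = 0.390.

0.390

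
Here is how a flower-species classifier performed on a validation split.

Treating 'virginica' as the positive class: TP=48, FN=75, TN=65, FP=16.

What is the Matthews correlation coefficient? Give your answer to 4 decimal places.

MCC = (TP·TN − FP·FN) / √((TP+FP)(TP+FN)(TN+FP)(TN+FN))
Numerator = 48·65 − 16·75 = 1920
Denominator = √(64·123·81·140) = √89268480 = 9448.1998
MCC = 1920 / 9448.1998 = 0.2032

0.2032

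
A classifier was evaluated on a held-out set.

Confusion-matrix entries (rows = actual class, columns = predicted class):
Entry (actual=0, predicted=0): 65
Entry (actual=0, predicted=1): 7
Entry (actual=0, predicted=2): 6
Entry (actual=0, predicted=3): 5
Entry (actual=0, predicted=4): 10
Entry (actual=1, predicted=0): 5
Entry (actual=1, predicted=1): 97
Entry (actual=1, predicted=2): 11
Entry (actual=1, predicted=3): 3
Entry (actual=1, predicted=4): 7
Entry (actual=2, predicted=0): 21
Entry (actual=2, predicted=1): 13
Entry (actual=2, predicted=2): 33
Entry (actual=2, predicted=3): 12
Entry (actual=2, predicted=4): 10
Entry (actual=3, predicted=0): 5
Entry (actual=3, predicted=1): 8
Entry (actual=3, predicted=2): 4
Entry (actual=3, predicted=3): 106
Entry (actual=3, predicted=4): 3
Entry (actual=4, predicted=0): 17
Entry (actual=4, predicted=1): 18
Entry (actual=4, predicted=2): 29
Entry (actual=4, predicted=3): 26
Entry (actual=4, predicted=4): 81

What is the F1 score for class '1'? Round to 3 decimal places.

F1 score = 2·TP/(2·TP+FP+FN).
1: TP=97, FP=7+13+8+18=46, FN=5+11+3+7=26 → 194/266 = 0.7293

0.729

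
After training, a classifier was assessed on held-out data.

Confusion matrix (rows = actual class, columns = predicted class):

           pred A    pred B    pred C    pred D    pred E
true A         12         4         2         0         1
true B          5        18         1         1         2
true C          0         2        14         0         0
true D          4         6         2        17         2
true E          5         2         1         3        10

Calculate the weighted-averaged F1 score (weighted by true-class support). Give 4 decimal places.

0.6227

Per-class F1 score (2·TP/(2·TP+FP+FN)):
  A: TP=12, FP=5+0+4+5=14, FN=4+2+0+1=7 → 24/45 = 0.53333
  B: TP=18, FP=4+2+6+2=14, FN=5+1+1+2=9 → 36/59 = 0.61017
  C: TP=14, FP=2+1+2+1=6, FN=0+2+0+0=2 → 28/36 = 0.77778
  D: TP=17, FP=0+1+0+3=4, FN=4+6+2+2=14 → 34/52 = 0.65385
  E: TP=10, FP=1+2+0+2=5, FN=5+2+1+3=11 → 20/36 = 0.55556
Weighted-F1 score = Σ (supportᵢ/N)·F1 scoreᵢ with N=114: (19/114)·0.53333 + (27/114)·0.61017 + (16/114)·0.77778 + (31/114)·0.65385 + (21/114)·0.55556 = 0.6227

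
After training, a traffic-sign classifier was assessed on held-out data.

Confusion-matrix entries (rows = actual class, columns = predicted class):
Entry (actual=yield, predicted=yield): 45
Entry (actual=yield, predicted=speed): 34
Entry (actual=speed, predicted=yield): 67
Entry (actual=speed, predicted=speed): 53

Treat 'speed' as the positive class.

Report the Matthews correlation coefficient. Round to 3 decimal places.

0.011

MCC = (TP·TN − FP·FN) / √((TP+FP)(TP+FN)(TN+FP)(TN+FN))
Numerator = 53·45 − 34·67 = 107
Denominator = √(87·120·79·112) = √92373120 = 9611.0936
MCC = 107 / 9611.0936 = 0.011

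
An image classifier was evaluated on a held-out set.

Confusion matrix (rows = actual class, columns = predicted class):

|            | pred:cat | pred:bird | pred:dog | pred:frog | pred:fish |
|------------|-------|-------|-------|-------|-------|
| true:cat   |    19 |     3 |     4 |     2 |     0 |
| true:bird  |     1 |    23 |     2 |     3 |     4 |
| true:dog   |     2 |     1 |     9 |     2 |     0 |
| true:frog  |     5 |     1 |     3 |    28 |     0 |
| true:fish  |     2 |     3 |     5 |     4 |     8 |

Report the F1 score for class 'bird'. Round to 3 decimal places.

One-vs-rest for 'bird': TP = diagonal; FP = other classes predicted 'bird'; FN = 'bird' predicted as other.
F1 score = 2·TP/(2·TP+FP+FN).
bird: TP=23, FP=3+1+1+3=8, FN=1+2+3+4=10 → 46/64 = 0.7188

0.719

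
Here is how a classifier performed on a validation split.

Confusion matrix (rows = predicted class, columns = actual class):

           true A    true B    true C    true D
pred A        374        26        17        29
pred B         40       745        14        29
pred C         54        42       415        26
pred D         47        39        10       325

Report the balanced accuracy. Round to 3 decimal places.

Balanced accuracy = mean of per-class recall.
  A: recall = 374/515 = 0.7262
  B: recall = 745/852 = 0.8744
  C: recall = 415/456 = 0.9101
  D: recall = 325/409 = 0.7946
Mean = (0.7262 + 0.8744 + 0.9101 + 0.7946) / 4 = 0.826

0.826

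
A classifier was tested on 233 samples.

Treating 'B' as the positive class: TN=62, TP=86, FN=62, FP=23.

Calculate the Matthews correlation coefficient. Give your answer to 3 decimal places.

MCC = (TP·TN − FP·FN) / √((TP+FP)(TP+FN)(TN+FP)(TN+FN))
Numerator = 86·62 − 23·62 = 3906
Denominator = √(109·148·85·124) = √170031280 = 13039.6043
MCC = 3906 / 13039.6043 = 0.300

0.300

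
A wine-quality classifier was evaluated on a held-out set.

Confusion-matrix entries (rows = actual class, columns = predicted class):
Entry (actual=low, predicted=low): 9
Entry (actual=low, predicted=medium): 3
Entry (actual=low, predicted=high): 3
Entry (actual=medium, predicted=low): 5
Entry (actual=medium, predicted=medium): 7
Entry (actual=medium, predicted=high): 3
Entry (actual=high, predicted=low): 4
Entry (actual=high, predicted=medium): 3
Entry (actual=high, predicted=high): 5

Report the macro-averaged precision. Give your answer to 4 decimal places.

Per-class precision (TP/(TP+FP)):
  low: TP=9, FP=5+4=9 → 9/18 = 0.50000
  medium: TP=7, FP=3+3=6 → 7/13 = 0.53846
  high: TP=5, FP=3+3=6 → 5/11 = 0.45455
Macro-precision = mean = (0.50000 + 0.53846 + 0.45455) / 3 = 0.4977

0.4977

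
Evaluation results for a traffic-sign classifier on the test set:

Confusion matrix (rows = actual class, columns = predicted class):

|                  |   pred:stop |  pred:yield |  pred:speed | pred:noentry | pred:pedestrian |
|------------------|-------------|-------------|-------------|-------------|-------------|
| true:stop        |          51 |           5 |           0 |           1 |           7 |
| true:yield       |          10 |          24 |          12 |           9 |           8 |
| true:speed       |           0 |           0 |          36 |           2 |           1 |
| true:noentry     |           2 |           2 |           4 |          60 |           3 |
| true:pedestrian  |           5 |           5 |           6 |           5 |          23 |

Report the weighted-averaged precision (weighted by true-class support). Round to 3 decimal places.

0.689

Per-class precision (TP/(TP+FP)):
  stop: TP=51, FP=10+0+2+5=17 → 51/68 = 0.7500
  yield: TP=24, FP=5+0+2+5=12 → 24/36 = 0.6667
  speed: TP=36, FP=0+12+4+6=22 → 36/58 = 0.6207
  noentry: TP=60, FP=1+9+2+5=17 → 60/77 = 0.7792
  pedestrian: TP=23, FP=7+8+1+3=19 → 23/42 = 0.5476
Weighted-precision = Σ (supportᵢ/N)·precisionᵢ with N=281: (64/281)·0.7500 + (63/281)·0.6667 + (39/281)·0.6207 + (71/281)·0.7792 + (44/281)·0.5476 = 0.689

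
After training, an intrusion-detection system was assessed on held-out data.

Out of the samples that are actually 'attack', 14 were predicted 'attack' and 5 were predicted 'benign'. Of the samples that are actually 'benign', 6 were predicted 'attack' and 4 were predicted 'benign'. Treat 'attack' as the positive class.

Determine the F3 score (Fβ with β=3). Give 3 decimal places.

Fβ = (1+β²)·TP / ((1+β²)·TP + β²·FN + FP), with β²=9
= 10·14 / (10·14 + 9·5 + 6) = 0.733

0.733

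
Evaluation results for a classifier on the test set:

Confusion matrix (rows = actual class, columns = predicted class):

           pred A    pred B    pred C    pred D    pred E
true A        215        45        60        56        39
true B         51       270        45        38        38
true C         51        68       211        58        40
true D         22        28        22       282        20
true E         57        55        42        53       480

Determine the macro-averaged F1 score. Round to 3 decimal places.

0.608

Per-class F1 score (2·TP/(2·TP+FP+FN)):
  A: TP=215, FP=51+51+22+57=181, FN=45+60+56+39=200 → 430/811 = 0.5302
  B: TP=270, FP=45+68+28+55=196, FN=51+45+38+38=172 → 540/908 = 0.5947
  C: TP=211, FP=60+45+22+42=169, FN=51+68+58+40=217 → 422/808 = 0.5223
  D: TP=282, FP=56+38+58+53=205, FN=22+28+22+20=92 → 564/861 = 0.6551
  E: TP=480, FP=39+38+40+20=137, FN=57+55+42+53=207 → 960/1304 = 0.7362
Macro-F1 score = mean = (0.5302 + 0.5947 + 0.5223 + 0.6551 + 0.7362) / 5 = 0.608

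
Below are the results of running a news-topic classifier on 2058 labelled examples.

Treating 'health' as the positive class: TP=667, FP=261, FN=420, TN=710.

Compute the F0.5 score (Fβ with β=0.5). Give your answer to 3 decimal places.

0.695

Fβ = (1+β²)·TP / ((1+β²)·TP + β²·FN + FP), with β²=1/4
= 1.25·667 / (1.25·667 + 0.25·420 + 261) = 0.695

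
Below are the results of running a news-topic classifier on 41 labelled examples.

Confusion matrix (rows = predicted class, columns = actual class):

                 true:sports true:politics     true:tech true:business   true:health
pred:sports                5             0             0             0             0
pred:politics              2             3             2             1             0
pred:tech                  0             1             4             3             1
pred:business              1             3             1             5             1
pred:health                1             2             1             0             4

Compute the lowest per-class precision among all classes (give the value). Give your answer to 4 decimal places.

0.3750

Per-class precision (TP/(TP+FP)):
  sports: TP=5, FP=0+0+0+0=0 → 5/5 = 1.00000
  politics: TP=3, FP=2+2+1+0=5 → 3/8 = 0.37500
  tech: TP=4, FP=0+1+3+1=5 → 4/9 = 0.44444
  business: TP=5, FP=1+3+1+1=6 → 5/11 = 0.45455
  health: TP=4, FP=1+2+1+0=4 → 4/8 = 0.50000
Lowest is class 'politics' with precision = 0.3750.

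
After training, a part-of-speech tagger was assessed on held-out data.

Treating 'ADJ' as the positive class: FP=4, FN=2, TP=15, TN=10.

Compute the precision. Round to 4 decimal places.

0.7895

Precision = TP/(TP+FP) = 15/(15+4) = 15/19 = 0.7895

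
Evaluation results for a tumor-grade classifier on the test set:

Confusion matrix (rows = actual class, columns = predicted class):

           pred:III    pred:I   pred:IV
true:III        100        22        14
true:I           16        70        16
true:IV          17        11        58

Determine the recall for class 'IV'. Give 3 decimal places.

Treat 'IV' as positive and all other classes as negative.
recall = TP/(TP+FN).
IV: TP=58, FN=17+11=28 → 58/86 = 0.6744

0.674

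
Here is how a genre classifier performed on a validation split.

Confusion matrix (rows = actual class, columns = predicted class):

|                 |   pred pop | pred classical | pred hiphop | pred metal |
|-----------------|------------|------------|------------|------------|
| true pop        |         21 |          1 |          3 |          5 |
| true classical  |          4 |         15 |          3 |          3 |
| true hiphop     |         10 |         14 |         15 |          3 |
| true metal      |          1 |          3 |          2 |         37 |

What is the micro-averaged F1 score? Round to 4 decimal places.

0.6286

Micro-averaging pools counts across classes: ΣTP=88, ΣFP=52, ΣFN=52.
Micro-F1 score = 2·TP/(2·TP+FP+FN) on pooled counts = 0.6286 (equals overall accuracy in single-label multiclass).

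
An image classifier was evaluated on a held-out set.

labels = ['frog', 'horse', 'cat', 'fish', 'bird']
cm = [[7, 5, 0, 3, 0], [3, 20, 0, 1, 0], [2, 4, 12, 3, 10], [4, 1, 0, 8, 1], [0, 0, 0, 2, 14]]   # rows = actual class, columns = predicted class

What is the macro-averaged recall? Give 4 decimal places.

0.6267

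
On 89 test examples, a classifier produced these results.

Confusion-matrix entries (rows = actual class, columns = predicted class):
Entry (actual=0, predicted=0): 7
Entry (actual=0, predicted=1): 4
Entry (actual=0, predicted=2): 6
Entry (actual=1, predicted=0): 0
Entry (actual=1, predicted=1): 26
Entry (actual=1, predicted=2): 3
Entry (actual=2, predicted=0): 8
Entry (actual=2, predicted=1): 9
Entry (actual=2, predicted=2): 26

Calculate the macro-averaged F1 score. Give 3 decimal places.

0.623

Per-class F1 score (2·TP/(2·TP+FP+FN)):
  0: TP=7, FP=0+8=8, FN=4+6=10 → 14/32 = 0.4375
  1: TP=26, FP=4+9=13, FN=0+3=3 → 52/68 = 0.7647
  2: TP=26, FP=6+3=9, FN=8+9=17 → 52/78 = 0.6667
Macro-F1 score = mean = (0.4375 + 0.7647 + 0.6667) / 3 = 0.623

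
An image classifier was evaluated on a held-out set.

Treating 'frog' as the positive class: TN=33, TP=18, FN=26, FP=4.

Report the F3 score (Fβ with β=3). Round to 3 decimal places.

0.431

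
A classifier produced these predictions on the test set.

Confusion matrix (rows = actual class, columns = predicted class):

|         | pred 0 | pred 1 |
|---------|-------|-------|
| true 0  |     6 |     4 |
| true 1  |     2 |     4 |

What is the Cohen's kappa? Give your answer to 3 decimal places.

0.250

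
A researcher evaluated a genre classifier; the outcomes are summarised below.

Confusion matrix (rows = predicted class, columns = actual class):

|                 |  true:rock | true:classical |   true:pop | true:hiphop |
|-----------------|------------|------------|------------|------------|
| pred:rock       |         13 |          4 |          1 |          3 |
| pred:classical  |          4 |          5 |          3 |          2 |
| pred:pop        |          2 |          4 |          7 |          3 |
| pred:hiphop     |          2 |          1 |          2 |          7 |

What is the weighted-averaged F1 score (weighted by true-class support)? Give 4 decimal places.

Per-class F1 score (2·TP/(2·TP+FP+FN)):
  rock: TP=13, FP=4+1+3=8, FN=4+2+2=8 → 26/42 = 0.61905
  classical: TP=5, FP=4+3+2=9, FN=4+4+1=9 → 10/28 = 0.35714
  pop: TP=7, FP=2+4+3=9, FN=1+3+2=6 → 14/29 = 0.48276
  hiphop: TP=7, FP=2+1+2=5, FN=3+2+3=8 → 14/27 = 0.51852
Weighted-F1 score = Σ (supportᵢ/N)·F1 scoreᵢ with N=63: (21/63)·0.61905 + (14/63)·0.35714 + (13/63)·0.48276 + (15/63)·0.51852 = 0.5088

0.5088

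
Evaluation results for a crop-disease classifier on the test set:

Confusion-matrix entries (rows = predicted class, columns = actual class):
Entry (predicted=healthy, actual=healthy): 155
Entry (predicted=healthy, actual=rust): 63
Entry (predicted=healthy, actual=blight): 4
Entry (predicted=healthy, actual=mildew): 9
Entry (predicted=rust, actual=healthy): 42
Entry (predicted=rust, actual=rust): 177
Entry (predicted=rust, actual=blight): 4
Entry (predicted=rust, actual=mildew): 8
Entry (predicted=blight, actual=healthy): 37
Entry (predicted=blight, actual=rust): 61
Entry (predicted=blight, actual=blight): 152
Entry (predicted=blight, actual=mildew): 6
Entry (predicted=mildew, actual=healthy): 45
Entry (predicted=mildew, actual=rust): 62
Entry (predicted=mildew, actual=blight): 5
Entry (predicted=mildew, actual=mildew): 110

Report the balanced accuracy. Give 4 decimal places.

0.6979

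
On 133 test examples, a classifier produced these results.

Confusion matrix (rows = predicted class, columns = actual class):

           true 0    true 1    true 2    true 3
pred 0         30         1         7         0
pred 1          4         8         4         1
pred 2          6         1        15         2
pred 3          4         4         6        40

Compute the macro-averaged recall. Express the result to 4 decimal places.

Per-class recall (TP/(TP+FN)):
  0: TP=30, FN=4+6+4=14 → 30/44 = 0.68182
  1: TP=8, FN=1+1+4=6 → 8/14 = 0.57143
  2: TP=15, FN=7+4+6=17 → 15/32 = 0.46875
  3: TP=40, FN=0+1+2=3 → 40/43 = 0.93023
Macro-recall = mean = (0.68182 + 0.57143 + 0.46875 + 0.93023) / 4 = 0.6631

0.6631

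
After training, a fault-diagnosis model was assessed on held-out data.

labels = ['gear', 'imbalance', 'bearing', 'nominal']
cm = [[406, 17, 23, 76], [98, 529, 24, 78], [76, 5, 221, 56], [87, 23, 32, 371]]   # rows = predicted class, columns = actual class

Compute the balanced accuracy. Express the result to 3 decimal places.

Balanced accuracy = mean of per-class recall.
  gear: recall = 406/667 = 0.6087
  imbalance: recall = 529/574 = 0.9216
  bearing: recall = 221/300 = 0.7367
  nominal: recall = 371/581 = 0.6386
Mean = (0.6087 + 0.9216 + 0.7367 + 0.6386) / 4 = 0.726

0.726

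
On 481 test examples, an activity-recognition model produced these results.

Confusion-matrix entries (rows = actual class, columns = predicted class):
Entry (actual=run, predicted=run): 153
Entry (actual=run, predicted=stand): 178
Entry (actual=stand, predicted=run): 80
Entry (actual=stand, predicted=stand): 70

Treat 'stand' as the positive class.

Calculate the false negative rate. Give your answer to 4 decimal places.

0.5333

FNR = FN/(FN+TP) = 80/(80+70) = 0.5333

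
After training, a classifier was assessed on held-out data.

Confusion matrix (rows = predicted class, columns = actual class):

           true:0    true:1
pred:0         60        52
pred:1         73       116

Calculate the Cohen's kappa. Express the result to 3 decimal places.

0.144

Observed agreement pₒ = trace/N = 176/301 = 0.5847
Expected agreement pₑ = Σ (rowᵢ·colᵢ)/N² = (133·112 + 168·189)/301² = 0.5149
κ = (pₒ − pₑ)/(1 − pₑ) = (0.5847 − 0.5149)/(1 − 0.5149) = 0.144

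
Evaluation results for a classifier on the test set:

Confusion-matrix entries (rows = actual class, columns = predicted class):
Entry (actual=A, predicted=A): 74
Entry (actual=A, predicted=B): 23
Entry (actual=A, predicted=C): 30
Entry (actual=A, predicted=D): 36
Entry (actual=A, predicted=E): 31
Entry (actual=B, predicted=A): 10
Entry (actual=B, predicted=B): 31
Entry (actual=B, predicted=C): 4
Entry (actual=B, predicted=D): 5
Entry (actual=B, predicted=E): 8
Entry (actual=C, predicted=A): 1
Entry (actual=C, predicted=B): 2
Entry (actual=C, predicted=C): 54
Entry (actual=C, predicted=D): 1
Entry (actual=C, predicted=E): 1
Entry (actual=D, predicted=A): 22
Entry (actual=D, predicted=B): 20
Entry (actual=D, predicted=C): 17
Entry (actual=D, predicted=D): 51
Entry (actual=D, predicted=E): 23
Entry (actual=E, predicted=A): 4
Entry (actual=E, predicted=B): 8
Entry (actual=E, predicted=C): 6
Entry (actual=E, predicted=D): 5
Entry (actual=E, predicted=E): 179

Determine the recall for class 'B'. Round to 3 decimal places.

0.534

Take TP from the diagonal, FP from the rest of the 'B' prediction marginal, FN from the rest of the 'B' actual marginal.
recall = TP/(TP+FN).
B: TP=31, FN=10+4+5+8=27 → 31/58 = 0.5345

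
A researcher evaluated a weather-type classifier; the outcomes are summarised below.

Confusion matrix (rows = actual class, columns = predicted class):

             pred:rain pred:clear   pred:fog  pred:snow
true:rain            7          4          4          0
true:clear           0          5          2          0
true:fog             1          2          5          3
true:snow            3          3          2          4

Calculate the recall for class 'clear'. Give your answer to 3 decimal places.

One-vs-rest for 'clear': TP = diagonal; FP = other classes predicted 'clear'; FN = 'clear' predicted as other.
recall = TP/(TP+FN).
clear: TP=5, FN=0+2+0=2 → 5/7 = 0.7143

0.714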